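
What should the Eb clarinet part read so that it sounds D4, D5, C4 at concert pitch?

B3 B4 A3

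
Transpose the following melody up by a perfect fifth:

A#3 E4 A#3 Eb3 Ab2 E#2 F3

A#3: a fifth up reaches E, and 7 semitones makes it E#4.
E4 up a perfect fifth is B4.
A#3: a fifth up reaches E, and 7 semitones makes it E#4.
Eb3 up a perfect fifth is Bb3.
Ab2 up a perfect fifth is Eb3.
E#2: a fifth up reaches B, and 7 semitones makes it B#2.
F3: a fifth up reaches C, and 7 semitones makes it C4.

E#4 B4 E#4 Bb3 Eb3 B#2 C4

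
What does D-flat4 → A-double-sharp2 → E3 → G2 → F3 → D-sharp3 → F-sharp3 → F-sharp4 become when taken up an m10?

Db4 becomes Fb5
A##2 becomes C##4
E3 becomes G4
G2 becomes Bb3
F3 becomes Ab4
D#3 becomes F#4
F#3 becomes A4
F#4 becomes A5

Fb5 C##4 G4 Bb3 Ab4 F#4 A4 A5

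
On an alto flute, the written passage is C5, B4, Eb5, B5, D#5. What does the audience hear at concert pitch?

G4 F#4 Bb4 F#5 A#4

Written C4 on the alto flute sounds as G3, a perfect fourth lower; apply that shift to every note.
C5 gives G4
B4 gives F#4
Eb5 gives Bb4
B5 gives F#5
D#5 gives A#4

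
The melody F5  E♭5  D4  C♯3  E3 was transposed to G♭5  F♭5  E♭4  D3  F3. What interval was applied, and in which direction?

Take the first pair: F5 → Gb5. F to G spans 2 letter names, so the interval is some kind of second.
F5 to Gb5 is 1 semitone, which makes it a minor second; the second version is higher, so the direction is up.
Checking another pair — E3 → F3 — gives the same interval.

up a minor second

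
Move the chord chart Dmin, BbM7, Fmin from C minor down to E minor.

F#min DM7 Amin

C minor down to E minor is a minor sixth; each chord root moves by that interval while the quality stays the same.
Dmin: root D down a minor sixth → F#, giving F#min.
BbM7: root Bb down a minor sixth → D, giving DM7.
Fmin: root F down a minor sixth → A, giving Amin.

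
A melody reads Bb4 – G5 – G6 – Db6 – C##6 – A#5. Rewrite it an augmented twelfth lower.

Ebb3 Cb4 Cb5 Gbb4 F#4 D4

Bb4 to Ebb3
G5 to Cb4
G6 to Cb5
Db6 to Gbb4
C##6 to F#4
A#5 to D4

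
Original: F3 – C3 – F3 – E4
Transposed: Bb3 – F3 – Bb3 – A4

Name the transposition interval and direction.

From F3 to Bb3 is 4 letter names — a fourth of some quality.
F3 to Bb3 is 5 semitones, which makes it a perfect fourth; the second version is higher, so the direction is up.
Checking another pair — E4 → A4 — gives the same interval.

up a perfect fourth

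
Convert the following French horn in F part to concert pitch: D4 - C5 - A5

G3 F4 D5

The French horn in F sounds a perfect fifth below written, so transpose each written note down a perfect fifth.
D4 becomes G3
C5 becomes F4
A5 becomes D5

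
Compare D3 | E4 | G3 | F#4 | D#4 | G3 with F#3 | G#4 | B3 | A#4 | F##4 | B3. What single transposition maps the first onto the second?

up a major third

Take the first pair: D3 → F#3. D to F spans 3 letter names, so the interval is some kind of third.
D3 to F#3 is 4 semitones, which makes it a major third; the second version is higher, so the direction is up.
Checking another pair — G3 → B3 — gives the same interval.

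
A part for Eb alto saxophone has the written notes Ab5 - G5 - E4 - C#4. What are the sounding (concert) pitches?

Cb5 Bb4 G3 E3

Written C4 on the Eb alto saxophone sounds as Eb3, a major sixth lower; apply that shift to every note.
Ab5 becomes Cb5
G5 becomes Bb4
E4 becomes G3
C#4 becomes E3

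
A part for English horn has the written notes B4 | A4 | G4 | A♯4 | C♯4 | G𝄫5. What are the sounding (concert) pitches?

Written C4 on the English horn sounds as F3, a perfect fifth lower; apply that shift to every note.
B4 gives E4
A4 gives D4
G4 gives C4
A#4 gives D#4
C#4 gives F#3
Gbb5 gives Cbb5

E4 D4 C4 D#4 F#3 Cbb5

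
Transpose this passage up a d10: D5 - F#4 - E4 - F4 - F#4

Fb6 Ab5 Gb5 Abb5 Ab5

D5 up a diminished tenth is Fb6.
F#4: a tenth up reaches A, and 14 semitones makes it Ab5.
E4 up a diminished tenth is Gb5.
F4 up a diminished tenth is Abb5.
F#4 up a diminished tenth is Ab5.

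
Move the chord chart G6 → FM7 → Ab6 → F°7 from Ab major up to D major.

C#6 BM7 D6 B°7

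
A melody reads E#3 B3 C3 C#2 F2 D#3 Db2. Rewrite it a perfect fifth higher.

B#3 F#4 G3 G#2 C3 A#3 Ab2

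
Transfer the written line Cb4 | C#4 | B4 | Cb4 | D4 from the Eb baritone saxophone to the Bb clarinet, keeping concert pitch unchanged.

First find concert pitch: the Eb baritone saxophone sounds a major thirteenth below written, so Cb4 C#4 B4 Cb4 D4 sounds Ebb2 E2 D3 Ebb2 F2.
Then write for Bb clarinet: it sounds a major second below written, so the part must be a major second above concert.
Ebb2 → Fb2
E2 → F#2
D3 → E3
Ebb2 → Fb2
F2 → G2

Fb2 F#2 E3 Fb2 G2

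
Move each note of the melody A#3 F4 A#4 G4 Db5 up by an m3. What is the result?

C#4 Ab4 C#5 Bb4 Fb5

A minor third up from A#3 gives C#4.
F4: a third up reaches A, and 3 semitones makes it Ab4.
A#4 up a minor third is C#5.
G4 up a minor third is Bb4.
A minor third up from Db5 gives Fb5.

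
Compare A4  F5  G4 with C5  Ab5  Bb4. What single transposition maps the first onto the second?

From A4 to C5 is 3 letter names — a third of some quality.
A4 to C5 is 3 semitones, which makes it a minor third; the second version is higher, so the direction is up.
Checking another pair — G4 → Bb4 — gives the same interval.

up a minor third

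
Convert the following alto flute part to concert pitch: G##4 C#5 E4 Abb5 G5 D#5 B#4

D##4 G#4 B3 Ebb5 D5 A#4 F##4

Written C4 on the alto flute sounds as G3, a perfect fourth lower; apply that shift to every note.
G##4 gives D##4
C#5 gives G#4
E4 gives B3
Abb5 gives Ebb5
G5 gives D5
D#5 gives A#4
B#4 gives F##4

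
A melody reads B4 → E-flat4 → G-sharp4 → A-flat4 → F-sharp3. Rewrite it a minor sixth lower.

D#4 G3 B#3 C4 A#2

B4 to D#4
Eb4 to G3
G#4 to B#3
Ab4 to C4
F#3 to A#2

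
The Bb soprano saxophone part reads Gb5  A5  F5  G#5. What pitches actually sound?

Fb5 G5 Eb5 F#5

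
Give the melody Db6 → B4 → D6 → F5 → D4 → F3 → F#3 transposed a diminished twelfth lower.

G4 E#3 G#4 B3 G#2 B1 B#1

Db6 -> G4
B4 -> E#3
D6 -> G#4
F5 -> B3
D4 -> G#2
F3 -> B1
F#3 -> B#1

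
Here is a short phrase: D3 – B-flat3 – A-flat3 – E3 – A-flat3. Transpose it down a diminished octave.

D3 down a diminished octave is D#2.
Bb3 down a diminished octave is B2.
Ab3 down a diminished octave is A2.
E3: an octave down reaches E, and 11 semitones makes it E#2.
Ab3: an octave down reaches A, and 11 semitones makes it A2.

D#2 B2 A2 E#2 A2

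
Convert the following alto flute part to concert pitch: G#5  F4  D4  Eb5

D#5 C4 A3 Bb4

Written C4 on the alto flute sounds as G3, a perfect fourth lower; apply that shift to every note.
G#5 -> D#5
F4 -> C4
D4 -> A3
Eb5 -> Bb4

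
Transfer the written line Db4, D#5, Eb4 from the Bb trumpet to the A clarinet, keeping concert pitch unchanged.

Ebb4 E5 Fb4

First find concert pitch: the Bb trumpet sounds a major second below written, so Db4 D#5 Eb4 sounds Cb4 C#5 Db4.
Then write for A clarinet: it sounds a minor third below written, so the part must be a minor third above concert.
Cb4 → Ebb4
C#5 → E5
Db4 → Fb4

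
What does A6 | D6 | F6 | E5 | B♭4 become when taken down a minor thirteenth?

C#5 F#4 A4 G#3 D3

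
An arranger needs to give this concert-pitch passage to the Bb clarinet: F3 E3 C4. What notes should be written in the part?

The Bb clarinet sounds a major second below written, so the written part must be a major second above concert — transpose each note up.
F3 becomes G3
E3 becomes F#3
C4 becomes D4

G3 F#3 D4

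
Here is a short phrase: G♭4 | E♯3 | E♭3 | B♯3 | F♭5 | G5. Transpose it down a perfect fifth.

Cb4 A#2 Ab2 E#3 Bbb4 C5

Gb4 down a perfect fifth is Cb4.
A perfect fifth down from E#3 gives A#2.
Eb3 down a perfect fifth is Ab2.
B#3: a fifth down reaches E, and 7 semitones makes it E#3.
Fb5: a fifth down reaches B, and 7 semitones makes it Bbb4.
G5: a fifth down reaches C, and 7 semitones makes it C5.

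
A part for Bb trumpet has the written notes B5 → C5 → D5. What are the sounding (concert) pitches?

The Bb trumpet sounds a major second below written, so transpose each written note down a major second.
B5 becomes A5
C5 becomes Bb4
D5 becomes C5

A5 Bb4 C5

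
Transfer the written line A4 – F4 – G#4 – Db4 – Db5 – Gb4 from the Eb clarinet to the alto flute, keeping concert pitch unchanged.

F5 Db5 E5 Bbb4 Bbb5 Ebb5

First find concert pitch: the Eb clarinet sounds a minor third above written, so A4 F4 G#4 Db4 Db5 Gb4 sounds C5 Ab4 B4 Fb4 Fb5 Bbb4.
Then write for alto flute: it sounds a perfect fourth below written, so the part must be a perfect fourth above concert.
C5 → F5
Ab4 → Db5
B4 → E5
Fb4 → Bbb4
Fb5 → Bbb5
Bbb4 → Ebb5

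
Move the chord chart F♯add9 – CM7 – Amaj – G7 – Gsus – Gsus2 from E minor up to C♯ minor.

E minor up to C♯ minor is a major sixth; each chord root moves by that interval while the quality stays the same.
F♯add9: root F♯ up a major sixth → D#, giving D#add9.
CM7: root C up a major sixth → A, giving AM7.
Amaj: root A up a major sixth → F#, giving F#maj.
G7: root G up a major sixth → E, giving E7.
Gsus: root G up a major sixth → E, giving Esus.
Gsus2: root G up a major sixth → E, giving Esus2.

D#add9 AM7 F#maj E7 Esus Esus2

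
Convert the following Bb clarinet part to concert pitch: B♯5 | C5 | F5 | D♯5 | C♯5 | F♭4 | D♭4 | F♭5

A#5 Bb4 Eb5 C#5 B4 Ebb4 Cb4 Ebb5

Written C4 on the Bb clarinet sounds as Bb3, a major second lower; apply that shift to every note.
B#5 → A#5
C5 → Bb4
F5 → Eb5
D#5 → C#5
C#5 → B4
Fb4 → Ebb4
Db4 → Cb4
Fb5 → Ebb5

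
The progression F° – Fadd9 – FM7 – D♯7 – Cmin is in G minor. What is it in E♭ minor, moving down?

G minor down to E♭ minor is a major third; each chord root moves by that interval while the quality stays the same.
F°: root F down a major third → Db, giving Db°.
Fadd9: root F down a major third → Db, giving Dbadd9.
FM7: root F down a major third → Db, giving DbM7.
D♯7: root D♯ down a major third → B, giving B7.
Cmin: root C down a major third → Ab, giving Abmin.

Db° Dbadd9 DbM7 B7 Abmin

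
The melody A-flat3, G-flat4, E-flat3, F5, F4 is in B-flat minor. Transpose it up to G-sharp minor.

F#4 E5 C#4 D#6 D#5

From B-flat up to G-sharp is an augmented sixth; apply that to each pitch.
Ab3 to F#4
Gb4 to E5
Eb3 to C#4
F5 to D#6
F4 to D#5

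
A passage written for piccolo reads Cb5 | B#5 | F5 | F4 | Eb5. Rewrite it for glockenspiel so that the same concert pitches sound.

Cb4 B#4 F4 F3 Eb4

First find concert pitch: the piccolo sounds a perfect octave above written, so Cb5 B#5 F5 F4 Eb5 sounds Cb6 B#6 F6 F5 Eb6.
Then write for glockenspiel: it sounds a perfect fifteenth above written, so the part must be a perfect fifteenth below concert.
Cb6 → Cb4
B#6 → B#4
F6 → F4
F5 → F3
Eb6 → Eb4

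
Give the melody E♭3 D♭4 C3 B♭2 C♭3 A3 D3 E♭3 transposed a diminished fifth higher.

Eb3: a fifth up reaches B, and 6 semitones makes it Bbb3.
Db4: a fifth up reaches A, and 6 semitones makes it Abb4.
C3: a fifth up reaches G, and 6 semitones makes it Gb3.
Bb2 up a diminished fifth is Fb3.
Cb3: a fifth up reaches G, and 6 semitones makes it Gbb3.
A diminished fifth up from A3 gives Eb4.
D3 up a diminished fifth is Ab3.
A diminished fifth up from Eb3 gives Bbb3.

Bbb3 Abb4 Gb3 Fb3 Gbb3 Eb4 Ab3 Bbb3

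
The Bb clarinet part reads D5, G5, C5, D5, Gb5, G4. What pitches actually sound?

C5 F5 Bb4 C5 Fb5 F4

Written C4 on the Bb clarinet sounds as Bb3, a major second lower; apply that shift to every note.
D5 to C5
G5 to F5
C5 to Bb4
D5 to C5
Gb5 to Fb5
G4 to F4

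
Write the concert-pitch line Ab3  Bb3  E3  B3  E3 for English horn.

Eb4 F4 B3 F#4 B3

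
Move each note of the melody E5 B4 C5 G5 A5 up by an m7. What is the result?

D6 A5 Bb5 F6 G6

E5 gives D6
B4 gives A5
C5 gives Bb5
G5 gives F6
A5 gives G6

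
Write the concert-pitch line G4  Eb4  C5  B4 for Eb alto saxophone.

Written C4 sounds as Eb3 on the Eb alto saxophone, so concert pitches are written a major sixth up.
G4 becomes E5
Eb4 becomes C5
C5 becomes A5
B4 becomes G#5

E5 C5 A5 G#5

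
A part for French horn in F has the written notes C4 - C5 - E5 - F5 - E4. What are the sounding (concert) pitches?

F3 F4 A4 Bb4 A3

The French horn in F sounds a perfect fifth below written, so transpose each written note down a perfect fifth.
C4 to F3
C5 to F4
E5 to A4
F5 to Bb4
E4 to A3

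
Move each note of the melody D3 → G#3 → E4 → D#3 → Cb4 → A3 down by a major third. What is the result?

Bb2 E3 C4 B2 Abb3 F3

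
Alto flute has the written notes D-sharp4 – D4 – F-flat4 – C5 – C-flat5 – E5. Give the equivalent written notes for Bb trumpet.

B#3 B3 Db4 A4 Ab4 C#5

First find concert pitch: the alto flute sounds a perfect fourth below written, so D-sharp4 D4 F-flat4 C5 C-flat5 E5 sounds A#3 A3 Cb4 G4 Gb4 B4.
Then write for Bb trumpet: it sounds a major second below written, so the part must be a major second above concert.
A#3 → B#3
A3 → B3
Cb4 → Db4
G4 → A4
Gb4 → Ab4
B4 → C#5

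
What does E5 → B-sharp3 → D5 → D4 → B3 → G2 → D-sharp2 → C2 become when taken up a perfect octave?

E6 B#4 D6 D5 B4 G3 D#3 C3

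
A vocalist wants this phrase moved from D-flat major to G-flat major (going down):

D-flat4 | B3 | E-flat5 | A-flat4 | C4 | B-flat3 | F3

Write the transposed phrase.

D-flat major to G-flat major down is a perfect fifth, so every note moves down by that interval.
Db4 -> Gb3
B3 -> E3
Eb5 -> Ab4
Ab4 -> Db4
C4 -> F3
Bb3 -> Eb3
F3 -> Bb2

Gb3 E3 Ab4 Db4 F3 Eb3 Bb2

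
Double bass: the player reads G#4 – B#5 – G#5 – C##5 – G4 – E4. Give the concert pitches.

G#3 B#4 G#4 C##4 G3 E3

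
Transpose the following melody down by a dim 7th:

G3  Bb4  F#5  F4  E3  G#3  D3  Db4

A#2 C#4 G##4 G#3 F##2 A##2 E#2 E3

A diminished seventh down from G3 gives A#2.
Bb4: a seventh down reaches C, and 9 semitones makes it C#4.
F#5 down a diminished seventh is G##4.
F4: a seventh down reaches G, and 9 semitones makes it G#3.
E3 down a diminished seventh is F##2.
G#3: a seventh down reaches A, and 9 semitones makes it A##2.
A diminished seventh down from D3 gives E#2.
Db4 down a diminished seventh is E3.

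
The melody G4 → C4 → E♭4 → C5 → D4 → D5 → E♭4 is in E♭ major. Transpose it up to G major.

B4 E4 G4 E5 F#4 F#5 G4

E♭ major to G major up is a major third, so every note moves up by that interval.
G4 -> B4
C4 -> E4
Eb4 -> G4
C5 -> E5
D4 -> F#4
D5 -> F#5
Eb4 -> G4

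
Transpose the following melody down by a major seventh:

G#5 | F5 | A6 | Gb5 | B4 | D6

A4 Gb4 Bb5 Abb4 C4 Eb5

G#5 to A4
F5 to Gb4
A6 to Bb5
Gb5 to Abb4
B4 to C4
D6 to Eb5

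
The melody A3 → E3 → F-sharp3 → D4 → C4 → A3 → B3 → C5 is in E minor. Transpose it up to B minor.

E4 B3 C#4 A4 G4 E4 F#4 G5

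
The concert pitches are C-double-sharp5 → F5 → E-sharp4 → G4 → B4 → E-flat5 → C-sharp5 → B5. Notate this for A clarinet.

E#5 Ab5 G#4 Bb4 D5 Gb5 E5 D6

The A clarinet sounds a minor third below written, so the written part must be a minor third above concert — transpose each note up.
C##5 to E#5
F5 to Ab5
E#4 to G#4
G4 to Bb4
B4 to D5
Eb5 to Gb5
C#5 to E5
B5 to D6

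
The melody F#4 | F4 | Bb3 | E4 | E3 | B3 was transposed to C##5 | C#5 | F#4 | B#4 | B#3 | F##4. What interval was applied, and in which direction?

Take the first pair: F#4 → C##5. F to C spans 5 letter names, so the interval is some kind of fifth.
F#4 to C##5 is 8 semitones, which makes it an augmented fifth; the second version is higher, so the direction is up.
Checking another pair — B3 → F##4 — gives the same interval.

up an augmented fifth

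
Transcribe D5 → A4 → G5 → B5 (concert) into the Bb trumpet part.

E5 B4 A5 C#6

The Bb trumpet sounds a major second below written, so the written part must be a major second above concert — transpose each note up.
D5 gives E5
A4 gives B4
G5 gives A5
B5 gives C#6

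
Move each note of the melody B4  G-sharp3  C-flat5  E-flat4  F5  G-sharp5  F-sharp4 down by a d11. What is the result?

F##3 D##2 G3 B2 C#4 D##4 C##3

B4 -> F##3
G#3 -> D##2
Cb5 -> G3
Eb4 -> B2
F5 -> C#4
G#5 -> D##4
F#4 -> C##3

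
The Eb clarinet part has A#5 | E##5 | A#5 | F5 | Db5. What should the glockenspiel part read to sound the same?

C#4 G##3 C#4 Ab3 Fb3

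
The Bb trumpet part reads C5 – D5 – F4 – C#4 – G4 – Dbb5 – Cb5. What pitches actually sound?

Bb4 C5 Eb4 B3 F4 Cbb5 Bbb4

The Bb trumpet sounds a major second below written, so transpose each written note down a major second.
C5 becomes Bb4
D5 becomes C5
F4 becomes Eb4
C#4 becomes B3
G4 becomes F4
Dbb5 becomes Cbb5
Cb5 becomes Bbb4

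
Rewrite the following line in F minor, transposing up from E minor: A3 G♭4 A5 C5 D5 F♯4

Bb3 Abb4 Bb5 Db5 Eb5 G4

From E up to F is a minor second; apply that to each pitch.
A3 → Bb3
Gb4 → Abb4
A5 → Bb5
C5 → Db5
D5 → Eb5
F#4 → G4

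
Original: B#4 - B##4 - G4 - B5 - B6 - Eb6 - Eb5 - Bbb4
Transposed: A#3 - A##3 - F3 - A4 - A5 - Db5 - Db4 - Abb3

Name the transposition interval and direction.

From B#4 to A#3 is 9 letter names — a ninth of some quality.
A#3 to B#4 is 14 semitones, which makes it a major ninth; the second version is lower, so the direction is down.
Checking another pair — Bbb4 → Abb3 — gives the same interval.

down a major ninth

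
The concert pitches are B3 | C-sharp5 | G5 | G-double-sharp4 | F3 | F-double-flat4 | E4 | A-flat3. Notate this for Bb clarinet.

Written C4 sounds as Bb3 on the Bb clarinet, so concert pitches are written a major second up.
B3 gives C#4
C#5 gives D#5
G5 gives A5
G##4 gives A##4
F3 gives G3
Fbb4 gives Gbb4
E4 gives F#4
Ab3 gives Bb3

C#4 D#5 A5 A##4 G3 Gbb4 F#4 Bb3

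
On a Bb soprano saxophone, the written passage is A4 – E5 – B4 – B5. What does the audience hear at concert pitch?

The Bb soprano saxophone sounds a major second below written, so transpose each written note down a major second.
A4 gives G4
E5 gives D5
B4 gives A4
B5 gives A5

G4 D5 A4 A5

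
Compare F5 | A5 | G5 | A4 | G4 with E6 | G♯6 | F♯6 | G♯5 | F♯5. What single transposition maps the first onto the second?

up a major seventh

Take the first pair: F5 → E6. F to E spans 7 letter names, so the interval is some kind of seventh.
F5 to E6 is 11 semitones, which makes it a major seventh; the second version is higher, so the direction is up.
Checking another pair — G4 → F#5 — gives the same interval.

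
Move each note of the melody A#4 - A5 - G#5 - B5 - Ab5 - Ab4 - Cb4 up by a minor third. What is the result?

A minor third up from A#4 gives C#5.
A5: a third up reaches C, and 3 semitones makes it C6.
G#5: a third up reaches B, and 3 semitones makes it B5.
B5: a third up reaches D, and 3 semitones makes it D6.
Ab5 up a minor third is Cb6.
Ab4 up a minor third is Cb5.
Cb4: a third up reaches E, and 3 semitones makes it Ebb4.

C#5 C6 B5 D6 Cb6 Cb5 Ebb4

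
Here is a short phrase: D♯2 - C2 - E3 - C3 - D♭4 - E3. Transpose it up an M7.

C##3 B2 D#4 B3 C5 D#4

D#2: a seventh up reaches C, and 11 semitones makes it C##3.
A major seventh up from C2 gives B2.
A major seventh up from E3 gives D#4.
C3: a seventh up reaches B, and 11 semitones makes it B3.
Db4: a seventh up reaches C, and 11 semitones makes it C5.
E3: a seventh up reaches D, and 11 semitones makes it D#4.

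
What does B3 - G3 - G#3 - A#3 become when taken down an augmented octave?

B3: an octave down reaches B, and 13 semitones makes it Bb2.
G3 down an augmented octave is Gb2.
G#3 down an augmented octave is G2.
A#3 down an augmented octave is A2.

Bb2 Gb2 G2 A2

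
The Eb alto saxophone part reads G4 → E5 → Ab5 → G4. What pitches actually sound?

Written C4 on the Eb alto saxophone sounds as Eb3, a major sixth lower; apply that shift to every note.
G4 -> Bb3
E5 -> G4
Ab5 -> Cb5
G4 -> Bb3

Bb3 G4 Cb5 Bb3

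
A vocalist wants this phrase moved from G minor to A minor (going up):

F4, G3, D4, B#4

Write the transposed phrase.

G4 A3 E4 C##5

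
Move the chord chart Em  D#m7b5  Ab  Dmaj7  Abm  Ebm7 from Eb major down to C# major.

Eb major down to C# major is a diminished third; each chord root moves by that interval while the quality stays the same.
Em: root E down a diminished third → C##, giving C##m.
D#m7b5: root D# down a diminished third → B##, giving B##m7b5.
Ab: root Ab down a diminished third → F#, giving F#.
Dmaj7: root D down a diminished third → B#, giving B#maj7.
Abm: root Ab down a diminished third → F#, giving F#m.
Ebm7: root Eb down a diminished third → C#, giving C#m7.

C##m B##m7b5 F# B#maj7 F#m C#m7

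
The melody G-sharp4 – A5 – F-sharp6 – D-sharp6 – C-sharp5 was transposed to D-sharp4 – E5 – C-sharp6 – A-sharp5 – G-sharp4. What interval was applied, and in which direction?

From G#4 to D#4 is 4 letter names — a fourth of some quality.
D#4 to G#4 is 5 semitones, which makes it a perfect fourth; the second version is lower, so the direction is down.
Checking another pair — C#5 → G#4 — gives the same interval.

down a perfect fourth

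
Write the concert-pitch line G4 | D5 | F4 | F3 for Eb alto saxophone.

E5 B5 D5 D4

Written C4 sounds as Eb3 on the Eb alto saxophone, so concert pitches are written a major sixth up.
G4 gives E5
D5 gives B5
F4 gives D5
F3 gives D4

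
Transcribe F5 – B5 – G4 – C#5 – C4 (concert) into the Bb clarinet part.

G5 C#6 A4 D#5 D4

The Bb clarinet sounds a major second below written, so the written part must be a major second above concert — transpose each note up.
F5 -> G5
B5 -> C#6
G4 -> A4
C#5 -> D#5
C4 -> D4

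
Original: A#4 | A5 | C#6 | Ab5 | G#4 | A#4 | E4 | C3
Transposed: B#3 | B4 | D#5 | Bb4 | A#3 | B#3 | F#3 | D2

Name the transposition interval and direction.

down a minor seventh

Take the first pair: A#4 → B#3. A to B spans 7 letter names, so the interval is some kind of seventh.
B#3 to A#4 is 10 semitones, which makes it a minor seventh; the second version is lower, so the direction is down.
Checking another pair — C3 → D2 — gives the same interval.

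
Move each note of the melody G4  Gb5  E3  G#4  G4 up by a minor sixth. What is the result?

Eb5 Ebb6 C4 E5 Eb5

A minor sixth up from G4 gives Eb5.
Gb5 up a minor sixth is Ebb6.
A minor sixth up from E3 gives C4.
A minor sixth up from G#4 gives E5.
G4 up a minor sixth is Eb5.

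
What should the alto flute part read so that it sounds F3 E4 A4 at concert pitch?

The alto flute sounds a perfect fourth below written, so the written part must be a perfect fourth above concert — transpose each note up.
F3 → Bb3
E4 → A4
A4 → D5

Bb3 A4 D5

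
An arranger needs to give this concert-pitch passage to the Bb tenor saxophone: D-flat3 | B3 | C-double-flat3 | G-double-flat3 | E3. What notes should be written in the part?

Written C4 sounds as Bb2 on the Bb tenor saxophone, so concert pitches are written a major ninth up.
Db3 gives Eb4
B3 gives C#5
Cbb3 gives Dbb4
Gbb3 gives Abb4
E3 gives F#4

Eb4 C#5 Dbb4 Abb4 F#4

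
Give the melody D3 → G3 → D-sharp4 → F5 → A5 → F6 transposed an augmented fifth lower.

Gb2 Cb3 G3 Bbb4 Db5 Bbb5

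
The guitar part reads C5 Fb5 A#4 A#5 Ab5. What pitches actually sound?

C4 Fb4 A#3 A#4 Ab4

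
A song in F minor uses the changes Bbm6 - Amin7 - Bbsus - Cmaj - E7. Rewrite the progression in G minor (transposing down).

F minor down to G minor is a minor seventh; each chord root moves by that interval while the quality stays the same.
Bbm6: root Bb down a minor seventh → C, giving Cm6.
Amin7: root A down a minor seventh → B, giving Bmin7.
Bbsus: root Bb down a minor seventh → C, giving Csus.
Cmaj: root C down a minor seventh → D, giving Dmaj.
E7: root E down a minor seventh → F#, giving F#7.

Cm6 Bmin7 Csus Dmaj F#7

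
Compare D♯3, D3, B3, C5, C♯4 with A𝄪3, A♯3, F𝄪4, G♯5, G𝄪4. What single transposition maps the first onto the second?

From D#3 to A##3 is 5 letter names — a fifth of some quality.
D#3 to A##3 is 8 semitones, which makes it an augmented fifth; the second version is higher, so the direction is up.
Checking another pair — C#4 → G##4 — gives the same interval.

up an augmented fifth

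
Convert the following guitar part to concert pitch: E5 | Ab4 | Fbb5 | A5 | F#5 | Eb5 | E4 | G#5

E4 Ab3 Fbb4 A4 F#4 Eb4 E3 G#4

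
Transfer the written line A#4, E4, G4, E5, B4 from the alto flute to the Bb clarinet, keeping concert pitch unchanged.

F##4 C#4 E4 C#5 G#4

First find concert pitch: the alto flute sounds a perfect fourth below written, so A#4 E4 G4 E5 B4 sounds E#4 B3 D4 B4 F#4.
Then write for Bb clarinet: it sounds a major second below written, so the part must be a major second above concert.
E#4 → F##4
B3 → C#4
D4 → E4
B4 → C#5
F#4 → G#4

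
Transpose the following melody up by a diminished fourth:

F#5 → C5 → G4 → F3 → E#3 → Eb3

Bb5 Fb5 Cb5 Bbb3 A3 Abb3

F#5 up a diminished fourth is Bb5.
A diminished fourth up from C5 gives Fb5.
A diminished fourth up from G4 gives Cb5.
F3: a fourth up reaches B, and 4 semitones makes it Bbb3.
E#3: a fourth up reaches A, and 4 semitones makes it A3.
Eb3 up a diminished fourth is Abb3.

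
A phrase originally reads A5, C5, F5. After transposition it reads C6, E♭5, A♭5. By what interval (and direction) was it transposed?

up a minor third

Take the first pair: A5 → C6. A to C spans 3 letter names, so the interval is some kind of third.
A5 to C6 is 3 semitones, which makes it a minor third; the second version is higher, so the direction is up.
Checking another pair — F5 → Ab5 — gives the same interval.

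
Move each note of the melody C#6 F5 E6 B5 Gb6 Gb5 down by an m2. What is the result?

B#5 E5 D#6 A#5 F6 F5

C#6 -> B#5
F5 -> E5
E6 -> D#6
B5 -> A#5
Gb6 -> F6
Gb5 -> F5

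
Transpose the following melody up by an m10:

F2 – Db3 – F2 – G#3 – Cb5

Ab3 Fb4 Ab3 B4 Ebb6

F2 up a minor tenth is Ab3.
Db3 up a minor tenth is Fb4.
F2: a tenth up reaches A, and 15 semitones makes it Ab3.
G#3 up a minor tenth is B4.
Cb5: a tenth up reaches E, and 15 semitones makes it Ebb6.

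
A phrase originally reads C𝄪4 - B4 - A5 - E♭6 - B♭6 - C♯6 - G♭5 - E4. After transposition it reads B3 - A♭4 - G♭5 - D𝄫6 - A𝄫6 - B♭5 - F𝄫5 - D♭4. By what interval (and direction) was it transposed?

down an augmented second

From C##4 to B3 is 2 letter names — a second of some quality.
B3 to C##4 is 3 semitones, which makes it an augmented second; the second version is lower, so the direction is down.
Checking another pair — E4 → Db4 — gives the same interval.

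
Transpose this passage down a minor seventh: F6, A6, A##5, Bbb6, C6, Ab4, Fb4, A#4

G5 B5 B##4 Cb6 D5 Bb3 Gb3 B#3

F6 → G5
A6 → B5
A##5 → B##4
Bbb6 → Cb6
C6 → D5
Ab4 → Bb3
Fb4 → Gb3
A#4 → B#3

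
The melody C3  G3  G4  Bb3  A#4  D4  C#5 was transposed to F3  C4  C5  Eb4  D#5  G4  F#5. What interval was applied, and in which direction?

up a perfect fourth

From C3 to F3 is 4 letter names — a fourth of some quality.
C3 to F3 is 5 semitones, which makes it a perfect fourth; the second version is higher, so the direction is up.
Checking another pair — C#5 → F#5 — gives the same interval.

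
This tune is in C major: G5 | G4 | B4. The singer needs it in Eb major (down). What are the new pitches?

From C down to Eb is a major sixth; apply that to each pitch.
G5 to Bb4
G4 to Bb3
B4 to D4

Bb4 Bb3 D4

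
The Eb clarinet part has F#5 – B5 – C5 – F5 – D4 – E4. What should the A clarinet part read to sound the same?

C6 F6 Gb5 Cb6 Ab4 Bb4

First find concert pitch: the Eb clarinet sounds a minor third above written, so F#5 B5 C5 F5 D4 E4 sounds A5 D6 Eb5 Ab5 F4 G4.
Then write for A clarinet: it sounds a minor third below written, so the part must be a minor third above concert.
A5 → C6
D6 → F6
Eb5 → Gb5
Ab5 → Cb6
F4 → Ab4
G4 → Bb4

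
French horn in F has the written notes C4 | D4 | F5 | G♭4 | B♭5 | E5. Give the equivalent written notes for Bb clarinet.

G3 A3 C5 Db4 F5 B4

First find concert pitch: the French horn in F sounds a perfect fifth below written, so C4 D4 F5 G♭4 B♭5 E5 sounds F3 G3 Bb4 Cb4 Eb5 A4.
Then write for Bb clarinet: it sounds a major second below written, so the part must be a major second above concert.
F3 → G3
G3 → A3
Bb4 → C5
Cb4 → Db4
Eb5 → F5
A4 → B4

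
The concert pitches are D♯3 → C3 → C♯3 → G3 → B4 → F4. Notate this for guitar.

D#4 C4 C#4 G4 B5 F5

The guitar sounds a perfect octave below written, so the written part must be a perfect octave above concert — transpose each note up.
D#3 gives D#4
C3 gives C4
C#3 gives C#4
G3 gives G4
B4 gives B5
F4 gives F5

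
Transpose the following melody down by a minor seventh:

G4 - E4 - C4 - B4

G4 becomes A3
E4 becomes F#3
C4 becomes D3
B4 becomes C#4

A3 F#3 D3 C#4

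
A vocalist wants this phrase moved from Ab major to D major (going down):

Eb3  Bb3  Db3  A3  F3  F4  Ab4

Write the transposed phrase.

Ab major to D major down is a diminished fifth, so every note moves down by that interval.
Eb3 gives A2
Bb3 gives E3
Db3 gives G2
A3 gives D#3
F3 gives B2
F4 gives B3
Ab4 gives D4

A2 E3 G2 D#3 B2 B3 D4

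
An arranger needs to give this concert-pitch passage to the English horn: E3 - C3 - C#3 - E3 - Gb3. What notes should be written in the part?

Written C4 sounds as F3 on the English horn, so concert pitches are written a perfect fifth up.
E3 → B3
C3 → G3
C#3 → G#3
E3 → B3
Gb3 → Db4

B3 G3 G#3 B3 Db4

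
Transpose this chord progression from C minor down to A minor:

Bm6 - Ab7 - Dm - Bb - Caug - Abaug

G#m6 F7 Bm G Aaug Faug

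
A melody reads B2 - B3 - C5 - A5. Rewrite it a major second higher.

C#3 C#4 D5 B5

B2 to C#3
B3 to C#4
C5 to D5
A5 to B5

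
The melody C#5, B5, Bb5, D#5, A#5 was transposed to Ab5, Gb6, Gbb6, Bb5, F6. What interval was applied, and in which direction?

up a diminished sixth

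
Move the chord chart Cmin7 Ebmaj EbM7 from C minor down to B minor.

C minor down to B minor is a minor second; each chord root moves by that interval while the quality stays the same.
Cmin7: root C down a minor second → B, giving Bmin7.
Ebmaj: root Eb down a minor second → D, giving Dmaj.
EbM7: root Eb down a minor second → D, giving DM7.

Bmin7 Dmaj DM7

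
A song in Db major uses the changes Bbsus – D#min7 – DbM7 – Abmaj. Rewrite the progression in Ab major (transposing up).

Fsus A#min7 AbM7 Ebmaj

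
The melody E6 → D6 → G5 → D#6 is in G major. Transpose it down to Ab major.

G major to Ab major down is a major seventh, so every note moves down by that interval.
E6 gives F5
D6 gives Eb5
G5 gives Ab4
D#6 gives E5

F5 Eb5 Ab4 E5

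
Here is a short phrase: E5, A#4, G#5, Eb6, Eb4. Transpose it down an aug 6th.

Gb4 C4 Bb4 Gbb5 Gbb3

E5 to Gb4
A#4 to C4
G#5 to Bb4
Eb6 to Gbb5
Eb4 to Gbb3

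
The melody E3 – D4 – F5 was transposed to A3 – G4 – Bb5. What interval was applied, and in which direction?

up a perfect fourth

From E3 to A3 is 4 letter names — a fourth of some quality.
E3 to A3 is 5 semitones, which makes it a perfect fourth; the second version is higher, so the direction is up.
Checking another pair — F5 → Bb5 — gives the same interval.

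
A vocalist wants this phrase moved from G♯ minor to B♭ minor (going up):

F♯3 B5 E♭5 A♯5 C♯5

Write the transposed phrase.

Ab3 Db6 Gbb5 C6 Eb5

G♯ minor to B♭ minor up is a diminished third, so every note moves up by that interval.
F#3 becomes Ab3
B5 becomes Db6
Eb5 becomes Gbb5
A#5 becomes C6
C#5 becomes Eb5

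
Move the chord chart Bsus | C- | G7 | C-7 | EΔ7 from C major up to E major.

C major up to E major is a major third; each chord root moves by that interval while the quality stays the same.
Bsus: root B up a major third → D#, giving D#sus.
C-: root C up a major third → E, giving E-.
G7: root G up a major third → B, giving B7.
C-7: root C up a major third → E, giving E-7.
EΔ7: root E up a major third → G#, giving G#Δ7.

D#sus E- B7 E-7 G#Δ7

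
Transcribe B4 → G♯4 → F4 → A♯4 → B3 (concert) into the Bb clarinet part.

The Bb clarinet sounds a major second below written, so the written part must be a major second above concert — transpose each note up.
B4 -> C#5
G#4 -> A#4
F4 -> G4
A#4 -> B#4
B3 -> C#4

C#5 A#4 G4 B#4 C#4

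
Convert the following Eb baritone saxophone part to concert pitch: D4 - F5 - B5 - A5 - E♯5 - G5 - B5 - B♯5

F2 Ab3 D4 C4 G#3 Bb3 D4 D#4

Written C4 on the Eb baritone saxophone sounds as Eb2, a major thirteenth lower; apply that shift to every note.
D4 → F2
F5 → Ab3
B5 → D4
A5 → C4
E#5 → G#3
G5 → Bb3
B5 → D4
B#5 → D#4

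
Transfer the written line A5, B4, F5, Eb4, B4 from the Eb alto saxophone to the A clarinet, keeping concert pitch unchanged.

Eb5 F4 Cb5 Bbb3 F4

First find concert pitch: the Eb alto saxophone sounds a major sixth below written, so A5 B4 F5 Eb4 B4 sounds C5 D4 Ab4 Gb3 D4.
Then write for A clarinet: it sounds a minor third below written, so the part must be a minor third above concert.
C5 → Eb5
D4 → F4
Ab4 → Cb5
Gb3 → Bbb3
D4 → F4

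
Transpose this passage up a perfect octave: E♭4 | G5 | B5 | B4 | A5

Eb4 gives Eb5
G5 gives G6
B5 gives B6
B4 gives B5
A5 gives A6

Eb5 G6 B6 B5 A6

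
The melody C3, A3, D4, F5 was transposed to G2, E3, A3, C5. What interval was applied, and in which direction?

Take the first pair: C3 → G2. C to G spans 4 letter names, so the interval is some kind of fourth.
G2 to C3 is 5 semitones, which makes it a perfect fourth; the second version is lower, so the direction is down.
Checking another pair — F5 → C5 — gives the same interval.

down a perfect fourth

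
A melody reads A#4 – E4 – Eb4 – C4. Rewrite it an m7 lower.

A#4 down a minor seventh is B#3.
A minor seventh down from E4 gives F#3.
Eb4 down a minor seventh is F3.
A minor seventh down from C4 gives D3.

B#3 F#3 F3 D3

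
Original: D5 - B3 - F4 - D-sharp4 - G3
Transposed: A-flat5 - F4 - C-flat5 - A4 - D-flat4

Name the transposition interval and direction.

up a diminished fifth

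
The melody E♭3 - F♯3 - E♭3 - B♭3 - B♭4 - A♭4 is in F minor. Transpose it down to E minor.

D3 E#3 D3 A3 A4 G4

From F down to E is a minor second; apply that to each pitch.
Eb3 -> D3
F#3 -> E#3
Eb3 -> D3
Bb3 -> A3
Bb4 -> A4
Ab4 -> G4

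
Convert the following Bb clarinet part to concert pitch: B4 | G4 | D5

A4 F4 C5

The Bb clarinet sounds a major second below written, so transpose each written note down a major second.
B4 to A4
G4 to F4
D5 to C5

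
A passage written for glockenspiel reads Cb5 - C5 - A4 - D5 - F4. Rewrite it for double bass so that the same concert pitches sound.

First find concert pitch: the glockenspiel sounds a perfect fifteenth above written, so Cb5 C5 A4 D5 F4 sounds Cb7 C7 A6 D7 F6.
Then write for double bass: it sounds a perfect octave below written, so the part must be a perfect octave above concert.
Cb7 → Cb8
C7 → C8
A6 → A7
D7 → D8
F6 → F7

Cb8 C8 A7 D8 F7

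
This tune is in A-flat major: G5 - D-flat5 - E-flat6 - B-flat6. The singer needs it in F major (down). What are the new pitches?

E5 Bb4 C6 G6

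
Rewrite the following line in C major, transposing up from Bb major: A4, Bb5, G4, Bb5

B4 C6 A4 C6

Bb major to C major up is a major second, so every note moves up by that interval.
A4 -> B4
Bb5 -> C6
G4 -> A4
Bb5 -> C6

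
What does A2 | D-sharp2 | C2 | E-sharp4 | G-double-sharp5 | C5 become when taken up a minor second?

A minor second up from A2 gives Bb2.
D#2 up a minor second is E2.
A minor second up from C2 gives Db2.
E#4: a second up reaches F, and 1 semitone makes it F#4.
A minor second up from G##5 gives A#5.
C5 up a minor second is Db5.

Bb2 E2 Db2 F#4 A#5 Db5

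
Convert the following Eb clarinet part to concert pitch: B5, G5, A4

D6 Bb5 C5

The Eb clarinet sounds a minor third above written, so transpose each written note up a minor third.
B5 gives D6
G5 gives Bb5
A4 gives C5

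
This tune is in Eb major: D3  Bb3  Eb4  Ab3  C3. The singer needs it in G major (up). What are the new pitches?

Eb major to G major up is a major third, so every note moves up by that interval.
D3 to F#3
Bb3 to D4
Eb4 to G4
Ab3 to C4
C3 to E3

F#3 D4 G4 C4 E3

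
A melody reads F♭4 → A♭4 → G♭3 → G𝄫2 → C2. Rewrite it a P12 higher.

Cb6 Eb6 Db5 Dbb4 G3

A perfect twelfth up from Fb4 gives Cb6.
Ab4 up a perfect twelfth is Eb6.
Gb3 up a perfect twelfth is Db5.
Gbb2: a twelfth up reaches D, and 19 semitones makes it Dbb4.
A perfect twelfth up from C2 gives G3.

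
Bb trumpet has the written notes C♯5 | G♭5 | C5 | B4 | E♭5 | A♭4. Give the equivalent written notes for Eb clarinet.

G#4 Db5 G4 F#4 Bb4 Eb4

First find concert pitch: the Bb trumpet sounds a major second below written, so C♯5 G♭5 C5 B4 E♭5 A♭4 sounds B4 Fb5 Bb4 A4 Db5 Gb4.
Then write for Eb clarinet: it sounds a minor third above written, so the part must be a minor third below concert.
B4 → G#4
Fb5 → Db5
Bb4 → G4
A4 → F#4
Db5 → Bb4
Gb4 → Eb4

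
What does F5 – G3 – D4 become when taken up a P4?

F5 → Bb5
G3 → C4
D4 → G4

Bb5 C4 G4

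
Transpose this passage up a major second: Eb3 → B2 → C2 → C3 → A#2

F3 C#3 D2 D3 B#2

Eb3 -> F3
B2 -> C#3
C2 -> D2
C3 -> D3
A#2 -> B#2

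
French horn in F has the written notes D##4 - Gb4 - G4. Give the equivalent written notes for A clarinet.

First find concert pitch: the French horn in F sounds a perfect fifth below written, so D##4 Gb4 G4 sounds G##3 Cb4 C4.
Then write for A clarinet: it sounds a minor third below written, so the part must be a minor third above concert.
G##3 → B#3
Cb4 → Ebb4
C4 → Eb4

B#3 Ebb4 Eb4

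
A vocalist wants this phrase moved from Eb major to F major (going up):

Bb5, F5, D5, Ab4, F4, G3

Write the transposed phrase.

C6 G5 E5 Bb4 G4 A3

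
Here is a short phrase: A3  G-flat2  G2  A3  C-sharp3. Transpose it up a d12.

Eb5 Dbb4 Db4 Eb5 G4

A3 -> Eb5
Gb2 -> Dbb4
G2 -> Db4
A3 -> Eb5
C#3 -> G4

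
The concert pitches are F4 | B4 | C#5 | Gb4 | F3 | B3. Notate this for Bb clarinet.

The Bb clarinet sounds a major second below written, so the written part must be a major second above concert — transpose each note up.
F4 gives G4
B4 gives C#5
C#5 gives D#5
Gb4 gives Ab4
F3 gives G3
B3 gives C#4

G4 C#5 D#5 Ab4 G3 C#4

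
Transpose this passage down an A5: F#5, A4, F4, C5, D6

Bb4 Db4 Bbb3 Fb4 Gb5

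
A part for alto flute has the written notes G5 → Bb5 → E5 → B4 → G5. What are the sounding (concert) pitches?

The alto flute sounds a perfect fourth below written, so transpose each written note down a perfect fourth.
G5 gives D5
Bb5 gives F5
E5 gives B4
B4 gives F#4
G5 gives D5

D5 F5 B4 F#4 D5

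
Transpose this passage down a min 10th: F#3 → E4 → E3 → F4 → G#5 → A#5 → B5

F#3 down a minor tenth is D#2.
A minor tenth down from E4 gives C#3.
A minor tenth down from E3 gives C#2.
A minor tenth down from F4 gives D3.
A minor tenth down from G#5 gives E#4.
A minor tenth down from A#5 gives F##4.
B5 down a minor tenth is G#4.

D#2 C#3 C#2 D3 E#4 F##4 G#4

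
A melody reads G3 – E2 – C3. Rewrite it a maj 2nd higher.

G3 to A3
E2 to F#2
C3 to D3

A3 F#2 D3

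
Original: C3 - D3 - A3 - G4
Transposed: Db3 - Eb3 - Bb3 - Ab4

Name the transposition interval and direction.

up a minor second

From C3 to Db3 is 2 letter names — a second of some quality.
C3 to Db3 is 1 semitone, which makes it a minor second; the second version is higher, so the direction is up.
Checking another pair — G4 → Ab4 — gives the same interval.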